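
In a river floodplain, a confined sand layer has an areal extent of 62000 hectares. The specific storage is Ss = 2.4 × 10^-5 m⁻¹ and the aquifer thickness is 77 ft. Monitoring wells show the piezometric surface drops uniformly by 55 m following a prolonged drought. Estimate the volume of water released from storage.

ΔV ≈ 1.92 × 10^7 m³

b = 77 ft = 23.47 m
S = Ss × b = 2.4 × 10^-5 m⁻¹ × 23.47 m = 5.633 × 10^-4
A = 62000 hectares = 6.2 × 10^8 m²
ΔV = S × A × Δh = 5.633 × 10^-4 × 6.2 × 10^8 m² × 55 m = 1.921 × 10^7 m³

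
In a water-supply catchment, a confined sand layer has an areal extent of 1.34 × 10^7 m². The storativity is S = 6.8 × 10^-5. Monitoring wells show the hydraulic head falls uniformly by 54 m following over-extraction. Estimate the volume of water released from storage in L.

ΔV = S × A × Δh = 6.8 × 10^-5 × 1.34 × 10^7 m² × 54 m = 49200 m³
ΔV = 49200 m³ = 4.92 × 10^7 L

ΔV ≈ 4.92 × 10^7 L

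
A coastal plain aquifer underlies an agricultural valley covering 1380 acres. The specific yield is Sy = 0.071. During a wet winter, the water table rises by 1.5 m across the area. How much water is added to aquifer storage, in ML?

ΔV ≈ 595 ML

A = 1380 acres = 5.585 × 10^6 m²
ΔV = Sy × A × Δh = 0.071 × 5.585 × 10^6 m² × 1.5 m = 5.948 × 10^5 m³
ΔV = 5.948 × 10^5 m³ = 594.8 ML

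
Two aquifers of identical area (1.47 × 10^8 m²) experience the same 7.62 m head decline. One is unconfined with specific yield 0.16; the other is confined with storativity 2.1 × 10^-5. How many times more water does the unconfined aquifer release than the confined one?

Unconfined: ΔV_u = Sy × A × Δh = 0.16 × 1.47 × 10^8 × 7.62 = 1.792 × 10^8 m³
Confined: ΔV_c = S × A × Δh = 2.1 × 10^-5 × 1.47 × 10^8 × 7.62 = 23520 m³
Ratio = ΔV_u / ΔV_c = Sy / S = 0.16 / 2.1 × 10^-5 = 7619

ΔV_u / ΔV_c ≈ 7620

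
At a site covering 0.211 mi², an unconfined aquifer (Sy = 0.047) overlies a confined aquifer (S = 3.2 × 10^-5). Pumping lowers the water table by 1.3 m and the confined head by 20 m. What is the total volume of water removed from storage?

A = 0.211 mi² = 5.465 × 10^5 m²
Unconfined: ΔV_u = Sy × A × Δh_u = 0.047 × 5.465 × 10^5 × 1.3 = 33390 m³
Confined: ΔV_c = S × A × Δh_c = 3.2 × 10^-5 × 5.465 × 10^5 × 20 = 349.8 m³
Total ΔV = 33390 + 349.8 = 33740 m³

ΔV ≈ 33700 m³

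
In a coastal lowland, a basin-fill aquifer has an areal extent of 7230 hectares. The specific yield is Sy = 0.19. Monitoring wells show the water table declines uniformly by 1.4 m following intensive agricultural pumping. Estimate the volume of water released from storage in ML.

A = 7230 hectares = 7.23 × 10^7 m²
ΔV = Sy × A × Δh = 0.19 × 7.23 × 10^7 m² × 1.4 m = 1.923 × 10^7 m³
ΔV = 1.923 × 10^7 m³ = 19230 ML

ΔV ≈ 19200 ML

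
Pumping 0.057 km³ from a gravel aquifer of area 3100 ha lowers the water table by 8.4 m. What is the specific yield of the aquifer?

A = 3100 ha = 3.1 × 10^7 m²
ΔV = 0.057 km³ = 5.7 × 10^7 m³
Sy = ΔV / (A × Δh) = 5.7 × 10^7 m³ / (3.1 × 10^7 m² × 8.4 m) = 0.2189

Sy ≈ 0.22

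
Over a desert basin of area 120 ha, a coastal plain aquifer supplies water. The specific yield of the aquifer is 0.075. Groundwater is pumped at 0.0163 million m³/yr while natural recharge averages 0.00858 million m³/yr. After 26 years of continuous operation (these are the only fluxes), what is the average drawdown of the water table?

Δh ≈ 2.23 m

A = 120 ha = 1.2 × 10^6 m²
Net abstraction = 0.0163 − 0.00858 = 0.00772 million m³/yr
Q_net = 0.00772 million m³/yr = 21.15 m³/d
t = 26 years = 9490 d
ΔV = Q × t = 21.15 m³/d × 9490 d = 2.007 × 10^5 m³
Δh = ΔV / (Sy × A) = 2.007 × 10^5 / (0.075 × 1.2 × 10^6) = 2.23 m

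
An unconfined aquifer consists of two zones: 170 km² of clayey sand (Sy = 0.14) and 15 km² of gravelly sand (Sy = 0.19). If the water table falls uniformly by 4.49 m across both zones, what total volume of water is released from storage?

ΔV ≈ 1.2 × 10^8 m³

A₁ = 170 km² = 1.7 × 10^8 m²; A₂ = 15 km² = 1.5 × 10^7 m²
ΔV₁ = 0.14 × 1.7 × 10^8 × 4.49 = 1.069 × 10^8 m³
ΔV₂ = 0.19 × 1.5 × 10^7 × 4.49 = 1.28 × 10^7 m³
ΔV = ΔV₁ + ΔV₂ = 1.197 × 10^8 m³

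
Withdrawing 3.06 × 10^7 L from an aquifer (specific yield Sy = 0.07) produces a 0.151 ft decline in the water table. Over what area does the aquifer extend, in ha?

A ≈ 950 ha

Δh = 0.151 ft = 0.04602 m
ΔV = 3.06 × 10^7 L = 30600 m³
A = ΔV / (Sy × Δh) = 30600 / (0.07 × 0.04602) = 9.498 × 10^6 m²
A = 9.498 × 10^6 m² = 949.8 ha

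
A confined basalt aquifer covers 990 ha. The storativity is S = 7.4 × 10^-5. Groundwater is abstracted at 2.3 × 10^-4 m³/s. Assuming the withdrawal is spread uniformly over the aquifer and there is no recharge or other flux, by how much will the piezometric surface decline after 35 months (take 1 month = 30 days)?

A = 990 ha = 9.9 × 10^6 m²
Q = 2.3 × 10^-4 m³/s = 19.87 m³/d
t = 35 months = 1050 d
ΔV = Q × t = 19.87 m³/d × 1050 d = 20870 m³
Δh = ΔV / (S × A) = 20870 / (7.4 × 10^-5 × 9.9 × 10^6) = 28.48 m

Δh ≈ 28.5 m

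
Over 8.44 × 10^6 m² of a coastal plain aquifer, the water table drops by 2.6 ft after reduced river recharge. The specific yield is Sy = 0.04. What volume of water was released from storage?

Δh = 2.6 ft = 0.7925 m
ΔV = Sy × A × Δh = 0.04 × 8.44 × 10^6 m² × 0.7925 m = 2.675 × 10^5 m³

ΔV ≈ 2.68 × 10^5 m³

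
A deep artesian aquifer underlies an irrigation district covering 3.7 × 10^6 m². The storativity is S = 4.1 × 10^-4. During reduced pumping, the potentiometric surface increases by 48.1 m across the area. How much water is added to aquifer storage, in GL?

ΔV = S × A × Δh = 4.1 × 10^-4 × 3.7 × 10^6 m² × 48.1 m = 72970 m³
ΔV = 72970 m³ = 0.07297 GL

ΔV ≈ 0.073 GL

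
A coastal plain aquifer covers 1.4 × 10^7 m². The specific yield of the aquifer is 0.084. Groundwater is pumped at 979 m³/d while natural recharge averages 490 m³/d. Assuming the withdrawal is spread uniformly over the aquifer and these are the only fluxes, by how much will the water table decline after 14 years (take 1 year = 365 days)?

Net abstraction = 979 − 490 = 489 m³/d
t = 14 years = 5110 d
ΔV = Q × t = 489 m³/d × 5110 d = 2.499 × 10^6 m³
Δh = ΔV / (Sy × A) = 2.499 × 10^6 / (0.084 × 1.4 × 10^7) = 2.125 m

Δh ≈ 2.12 m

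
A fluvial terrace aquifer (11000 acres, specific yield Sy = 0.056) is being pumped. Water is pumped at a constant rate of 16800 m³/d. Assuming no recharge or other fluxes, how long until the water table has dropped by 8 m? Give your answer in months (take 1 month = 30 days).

A = 11000 acres = 4.452 × 10^7 m²
ΔV = Sy × A × Δh = 0.056 × 4.452 × 10^7 × 8 = 1.994 × 10^7 m³
t = ΔV / Q = 1.994 × 10^7 m³ / 16800 m³/d = 1187 d
t = 1187 d ≈ 39.57 months

t ≈ 39.6 months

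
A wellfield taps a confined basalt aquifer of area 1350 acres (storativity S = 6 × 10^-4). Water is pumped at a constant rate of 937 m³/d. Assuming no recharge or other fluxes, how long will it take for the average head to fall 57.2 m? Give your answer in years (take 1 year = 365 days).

t ≈ 0.548 years

A = 1350 acres = 5.463 × 10^6 m²
ΔV = S × A × Δh = 6 × 10^-4 × 5.463 × 10^6 × 57.2 = 1.875 × 10^5 m³
t = ΔV / Q = 1.875 × 10^5 m³ / 937 m³/d = 200.1 d
t = 200.1 d ≈ 0.5482 years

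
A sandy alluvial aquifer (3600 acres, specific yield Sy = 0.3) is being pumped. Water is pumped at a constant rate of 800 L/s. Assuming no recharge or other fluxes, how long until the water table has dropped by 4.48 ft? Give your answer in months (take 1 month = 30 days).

A = 3600 acres = 1.457 × 10^7 m²
Δh = 4.48 ft = 1.366 m
ΔV = Sy × A × Δh = 0.3 × 1.457 × 10^7 × 1.366 = 5.968 × 10^6 m³
Q = 800 L/s = 69120 m³/d
t = ΔV / Q = 5.968 × 10^6 m³ / 69120 m³/d = 86.34 d
t = 86.34 d ≈ 2.878 months

t ≈ 2.88 months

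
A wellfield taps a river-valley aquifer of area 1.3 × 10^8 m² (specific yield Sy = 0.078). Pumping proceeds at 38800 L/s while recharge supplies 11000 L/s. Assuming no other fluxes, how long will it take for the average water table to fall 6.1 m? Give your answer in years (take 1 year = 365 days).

ΔV = Sy × A × Δh = 0.078 × 1.3 × 10^8 × 6.1 = 6.185 × 10^7 m³
Net withdrawal = 38800 − 11000 = 27800 L/s = 2.402 × 10^6 m³/d
t = ΔV / Q = 6.185 × 10^7 m³ / 2.402 × 10^6 m³/d = 25.75 d
t = 25.75 d ≈ 0.07055 years

t ≈ 0.0706 years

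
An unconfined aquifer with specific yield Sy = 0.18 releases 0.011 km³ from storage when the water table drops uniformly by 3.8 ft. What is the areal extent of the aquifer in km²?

A ≈ 52.8 km²

Δh = 3.8 ft = 1.158 m
ΔV = 0.011 km³ = 1.1 × 10^7 m³
A = ΔV / (Sy × Δh) = 1.1 × 10^7 / (0.18 × 1.158) = 5.276 × 10^7 m²
A = 5.276 × 10^7 m² = 52.76 km²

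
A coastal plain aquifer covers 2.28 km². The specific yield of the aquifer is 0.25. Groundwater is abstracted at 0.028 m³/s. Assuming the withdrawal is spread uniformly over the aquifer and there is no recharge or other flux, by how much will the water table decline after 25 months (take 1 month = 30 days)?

A = 2.28 km² = 2.28 × 10^6 m²
Q = 0.028 m³/s = 2419 m³/d
t = 25 months = 750 d
ΔV = Q × t = 2419 m³/d × 750 d = 1.814 × 10^6 m³
Δh = ΔV / (Sy × A) = 1.814 × 10^6 / (0.25 × 2.28 × 10^6) = 3.183 m

Δh ≈ 3.18 m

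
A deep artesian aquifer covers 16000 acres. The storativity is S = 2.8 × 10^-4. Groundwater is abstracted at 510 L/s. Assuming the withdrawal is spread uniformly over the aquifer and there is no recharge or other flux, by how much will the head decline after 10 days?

Δh ≈ 24.3 m

A = 16000 acres = 6.475 × 10^7 m²
Q = 510 L/s = 44060 m³/d
ΔV = Q × t = 44060 m³/d × 10 d = 4.406 × 10^5 m³
Δh = ΔV / (S × A) = 4.406 × 10^5 / (2.8 × 10^-4 × 6.475 × 10^7) = 24.3 m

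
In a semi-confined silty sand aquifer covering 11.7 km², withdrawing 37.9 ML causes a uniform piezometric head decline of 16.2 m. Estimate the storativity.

S ≈ 2 × 10^-4

A = 11.7 km² = 1.17 × 10^7 m²
ΔV = 37.9 ML = 37900 m³
S = ΔV / (A × Δh) = 37900 m³ / (1.17 × 10^7 m² × 16.2 m) = 2 × 10^-4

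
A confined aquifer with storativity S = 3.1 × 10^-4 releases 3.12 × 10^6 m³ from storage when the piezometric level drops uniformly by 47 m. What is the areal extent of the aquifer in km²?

A ≈ 214 km²

A = ΔV / (S × Δh) = 3.12 × 10^6 / (3.1 × 10^-4 × 47) = 2.141 × 10^8 m²
A = 2.141 × 10^8 m² = 214.1 km²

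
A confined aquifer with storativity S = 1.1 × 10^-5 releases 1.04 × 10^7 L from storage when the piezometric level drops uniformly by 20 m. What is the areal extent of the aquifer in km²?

ΔV = 1.04 × 10^7 L = 10400 m³
A = ΔV / (S × Δh) = 10400 / (1.1 × 10^-5 × 20) = 4.727 × 10^7 m²
A = 4.727 × 10^7 m² = 47.27 km²

A ≈ 47.3 km²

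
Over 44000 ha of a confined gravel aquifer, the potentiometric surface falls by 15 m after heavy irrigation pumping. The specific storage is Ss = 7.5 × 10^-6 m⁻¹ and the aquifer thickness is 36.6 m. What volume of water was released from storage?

ΔV ≈ 1.81 × 10^6 m³

S = Ss × b = 7.5 × 10^-6 m⁻¹ × 36.6 m = 2.745 × 10^-4
A = 44000 ha = 4.4 × 10^8 m²
ΔV = S × A × Δh = 2.745 × 10^-4 × 4.4 × 10^8 m² × 15 m = 1.812 × 10^6 m³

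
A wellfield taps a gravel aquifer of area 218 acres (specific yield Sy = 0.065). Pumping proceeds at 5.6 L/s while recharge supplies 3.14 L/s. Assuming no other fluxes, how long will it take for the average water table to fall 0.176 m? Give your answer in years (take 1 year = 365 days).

t ≈ 0.13 years

A = 218 acres = 8.822 × 10^5 m²
ΔV = Sy × A × Δh = 0.065 × 8.822 × 10^5 × 0.176 = 10090 m³
Net withdrawal = 5.6 − 3.14 = 2.46 L/s = 212.5 m³/d
t = ΔV / Q = 10090 m³ / 212.5 m³/d = 47.48 d
t = 47.48 d ≈ 0.1301 years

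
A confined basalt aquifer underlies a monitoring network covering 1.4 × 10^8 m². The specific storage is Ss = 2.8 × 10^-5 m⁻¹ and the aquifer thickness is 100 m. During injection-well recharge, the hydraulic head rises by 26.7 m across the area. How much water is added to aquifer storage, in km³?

ΔV ≈ 0.0105 km³

S = Ss × b = 2.8 × 10^-5 m⁻¹ × 100 m = 2.8 × 10^-3
ΔV = S × A × Δh = 0.0028 × 1.4 × 10^8 m² × 26.7 m = 1.047 × 10^7 m³
ΔV = 1.047 × 10^7 m³ = 0.01047 km³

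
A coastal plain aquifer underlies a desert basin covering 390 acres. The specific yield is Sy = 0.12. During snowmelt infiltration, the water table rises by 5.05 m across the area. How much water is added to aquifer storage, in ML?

ΔV ≈ 956 ML

A = 390 acres = 1.578 × 10^6 m²
ΔV = Sy × A × Δh = 0.12 × 1.578 × 10^6 m² × 5.05 m = 9.564 × 10^5 m³
ΔV = 9.564 × 10^5 m³ = 956.4 ML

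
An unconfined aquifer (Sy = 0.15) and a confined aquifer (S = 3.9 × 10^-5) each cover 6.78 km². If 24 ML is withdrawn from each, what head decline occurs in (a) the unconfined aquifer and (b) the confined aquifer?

Δh_u ≈ 0.0236 m; Δh_c ≈ 90.8 m

A = 6.78 km² = 6.78 × 10^6 m²
ΔV = 24 ML = 24000 m³
Unconfined: Δh_u = ΔV/(Sy·A) = 24000/(0.15 × 6.78 × 10^6) = 0.0236 m
Confined: Δh_c = ΔV/(S·A) = 24000/(3.9 × 10^-5 × 6.78 × 10^6) = 90.76 m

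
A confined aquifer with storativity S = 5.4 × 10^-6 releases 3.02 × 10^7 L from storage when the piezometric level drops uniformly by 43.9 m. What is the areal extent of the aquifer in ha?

A ≈ 12700 ha

ΔV = 3.02 × 10^7 L = 30200 m³
A = ΔV / (S × Δh) = 30200 / (5.4 × 10^-6 × 43.9) = 1.274 × 10^8 m²
A = 1.274 × 10^8 m² = 12740 ha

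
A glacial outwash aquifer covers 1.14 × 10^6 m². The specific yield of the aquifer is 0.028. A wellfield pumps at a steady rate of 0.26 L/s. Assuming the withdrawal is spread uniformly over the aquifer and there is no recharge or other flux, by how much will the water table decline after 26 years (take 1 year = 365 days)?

Q = 0.26 L/s = 22.46 m³/d
t = 26 years = 9490 d
ΔV = Q × t = 22.46 m³/d × 9490 d = 2.132 × 10^5 m³
Δh = ΔV / (Sy × A) = 2.132 × 10^5 / (0.028 × 1.14 × 10^6) = 6.679 m

Δh ≈ 6.68 m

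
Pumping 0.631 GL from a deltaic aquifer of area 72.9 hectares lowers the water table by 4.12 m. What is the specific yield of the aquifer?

Sy ≈ 0.21

A = 72.9 hectares = 7.29 × 10^5 m²
ΔV = 0.631 GL = 6.31 × 10^5 m³
Sy = ΔV / (A × Δh) = 6.31 × 10^5 m³ / (7.29 × 10^5 m² × 4.12 m) = 0.2101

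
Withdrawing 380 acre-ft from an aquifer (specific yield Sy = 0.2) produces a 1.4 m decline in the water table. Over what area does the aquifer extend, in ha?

A ≈ 167 ha

ΔV = 380 acre-ft = 4.687 × 10^5 m³
A = ΔV / (Sy × Δh) = 4.687 × 10^5 / (0.2 × 1.4) = 1.674 × 10^6 m²
A = 1.674 × 10^6 m² = 167.4 ha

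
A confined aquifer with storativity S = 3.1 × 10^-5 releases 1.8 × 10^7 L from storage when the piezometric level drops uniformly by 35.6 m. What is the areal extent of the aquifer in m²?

A ≈ 1.63 × 10^7 m²

ΔV = 1.8 × 10^7 L = 18000 m³
A = ΔV / (S × Δh) = 18000 / (3.1 × 10^-5 × 35.6) = 1.631 × 10^7 m²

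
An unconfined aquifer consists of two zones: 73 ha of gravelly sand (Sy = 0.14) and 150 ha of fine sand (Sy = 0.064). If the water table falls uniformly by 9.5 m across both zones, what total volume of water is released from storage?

ΔV ≈ 1.88 × 10^6 m³

A₁ = 73 ha = 7.3 × 10^5 m²; A₂ = 150 ha = 1.5 × 10^6 m²
ΔV₁ = 0.14 × 7.3 × 10^5 × 9.5 = 9.709 × 10^5 m³
ΔV₂ = 0.064 × 1.5 × 10^6 × 9.5 = 9.12 × 10^5 m³
ΔV = ΔV₁ + ΔV₂ = 1.883 × 10^6 m³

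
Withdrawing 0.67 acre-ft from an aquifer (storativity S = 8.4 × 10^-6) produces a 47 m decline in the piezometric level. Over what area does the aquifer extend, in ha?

ΔV = 0.67 acre-ft = 826.4 m³
A = ΔV / (S × Δh) = 826.4 / (8.4 × 10^-6 × 47) = 2.093 × 10^6 m²
A = 2.093 × 10^6 m² = 209.3 ha

A ≈ 209 ha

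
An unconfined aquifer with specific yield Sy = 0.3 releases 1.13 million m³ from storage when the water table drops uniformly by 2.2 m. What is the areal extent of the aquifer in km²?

ΔV = 1.13 million m³ = 1.13 × 10^6 m³
A = ΔV / (Sy × Δh) = 1.13 × 10^6 / (0.3 × 2.2) = 1.712 × 10^6 m²
A = 1.712 × 10^6 m² = 1.712 km²

A ≈ 1.71 km²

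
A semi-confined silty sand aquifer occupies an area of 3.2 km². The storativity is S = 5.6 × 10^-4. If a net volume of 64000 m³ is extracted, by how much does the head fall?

A = 3.2 km² = 3.2 × 10^6 m²
Δh = ΔV / (S × A) = 64000 m³ / (5.6 × 10^-4 × 3.2 × 10^6 m²) = 35.71 m

Δh ≈ 35.7 m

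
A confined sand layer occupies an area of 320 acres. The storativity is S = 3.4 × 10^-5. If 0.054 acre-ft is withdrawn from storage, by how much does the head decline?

Δh ≈ 1.51 m

A = 320 acres = 1.295 × 10^6 m²
ΔV = 0.054 acre-ft = 66.61 m³
Δh = ΔV / (S × A) = 66.61 m³ / (3.4 × 10^-5 × 1.295 × 10^6 m²) = 1.513 m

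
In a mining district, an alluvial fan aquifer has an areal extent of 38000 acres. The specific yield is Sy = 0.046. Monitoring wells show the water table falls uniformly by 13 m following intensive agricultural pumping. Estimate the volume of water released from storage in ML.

A = 38000 acres = 1.538 × 10^8 m²
ΔV = Sy × A × Δh = 0.046 × 1.538 × 10^8 m² × 13 m = 9.196 × 10^7 m³
ΔV = 9.196 × 10^7 m³ = 91960 ML

ΔV ≈ 92000 ML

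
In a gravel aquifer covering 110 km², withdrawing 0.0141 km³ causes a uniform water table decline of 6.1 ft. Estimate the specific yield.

Sy ≈ 0.069

A = 110 km² = 1.1 × 10^8 m²
Δh = 6.1 ft = 1.859 m
ΔV = 0.0141 km³ = 1.41 × 10^7 m³
Sy = ΔV / (A × Δh) = 1.41 × 10^7 m³ / (1.1 × 10^8 m² × 1.859 m) = 0.06894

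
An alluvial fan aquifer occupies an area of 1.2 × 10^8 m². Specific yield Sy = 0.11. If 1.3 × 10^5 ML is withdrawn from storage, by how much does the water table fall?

Δh ≈ 9.85 m

ΔV = 1.3 × 10^5 ML = 1.3 × 10^8 m³
Δh = ΔV / (Sy × A) = 1.3 × 10^8 m³ / (0.11 × 1.2 × 10^8 m²) = 9.848 m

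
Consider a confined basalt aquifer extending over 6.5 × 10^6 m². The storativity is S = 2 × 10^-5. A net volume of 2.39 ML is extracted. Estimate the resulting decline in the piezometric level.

ΔV = 2.39 ML = 2390 m³
Δh = ΔV / (S × A) = 2390 m³ / (2 × 10^-5 × 6.5 × 10^6 m²) = 18.38 m

Δh ≈ 18.4 m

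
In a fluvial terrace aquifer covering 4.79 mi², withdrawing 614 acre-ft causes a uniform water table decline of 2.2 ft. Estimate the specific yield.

Sy ≈ 0.091

A = 4.79 mi² = 1.241 × 10^7 m²
Δh = 2.2 ft = 0.6706 m
ΔV = 614 acre-ft = 7.574 × 10^5 m³
Sy = ΔV / (A × Δh) = 7.574 × 10^5 m³ / (1.241 × 10^7 m² × 0.6706 m) = 0.09104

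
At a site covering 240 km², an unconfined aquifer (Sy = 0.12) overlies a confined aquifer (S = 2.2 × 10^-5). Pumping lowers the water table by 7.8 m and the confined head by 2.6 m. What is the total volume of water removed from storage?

ΔV ≈ 2.25 × 10^8 m³

A = 240 km² = 2.4 × 10^8 m²
Unconfined: ΔV_u = Sy × A × Δh_u = 0.12 × 2.4 × 10^8 × 7.8 = 2.246 × 10^8 m³
Confined: ΔV_c = S × A × Δh_c = 2.2 × 10^-5 × 2.4 × 10^8 × 2.6 = 13730 m³
Total ΔV = 2.246 × 10^8 + 13730 = 2.247 × 10^8 m³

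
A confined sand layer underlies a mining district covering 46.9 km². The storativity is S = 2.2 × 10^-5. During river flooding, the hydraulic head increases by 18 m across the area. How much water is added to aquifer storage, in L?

A = 46.9 km² = 4.69 × 10^7 m²
ΔV = S × A × Δh = 2.2 × 10^-5 × 4.69 × 10^7 m² × 18 m = 18570 m³
ΔV = 18570 m³ = 1.857 × 10^7 L

ΔV ≈ 1.86 × 10^7 L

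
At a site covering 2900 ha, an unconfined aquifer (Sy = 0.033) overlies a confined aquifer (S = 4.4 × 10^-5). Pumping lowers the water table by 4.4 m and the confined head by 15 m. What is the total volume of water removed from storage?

A = 2900 ha = 2.9 × 10^7 m²
Unconfined: ΔV_u = Sy × A × Δh_u = 0.033 × 2.9 × 10^7 × 4.4 = 4.211 × 10^6 m³
Confined: ΔV_c = S × A × Δh_c = 4.4 × 10^-5 × 2.9 × 10^7 × 15 = 19140 m³
Total ΔV = 4.211 × 10^6 + 19140 = 4.23 × 10^6 m³

ΔV ≈ 4.23 × 10^6 m³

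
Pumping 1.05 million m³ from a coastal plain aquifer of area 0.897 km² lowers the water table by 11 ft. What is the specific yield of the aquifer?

A = 0.897 km² = 8.97 × 10^5 m²
Δh = 11 ft = 3.353 m
ΔV = 1.05 million m³ = 1.05 × 10^6 m³
Sy = ΔV / (A × Δh) = 1.05 × 10^6 m³ / (8.97 × 10^5 m² × 3.353 m) = 0.3491

Sy ≈ 0.35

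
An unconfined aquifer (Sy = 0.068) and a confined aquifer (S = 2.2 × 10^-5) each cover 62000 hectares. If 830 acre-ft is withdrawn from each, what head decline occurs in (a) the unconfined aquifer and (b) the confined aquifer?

A = 62000 hectares = 6.2 × 10^8 m²
ΔV = 830 acre-ft = 1.024 × 10^6 m³
Unconfined: Δh_u = ΔV/(Sy·A) = 1.024 × 10^6/(0.068 × 6.2 × 10^8) = 0.02428 m
Confined: Δh_c = ΔV/(S·A) = 1.024 × 10^6/(2.2 × 10^-5 × 6.2 × 10^8) = 75.06 m

Δh_u ≈ 0.0243 m; Δh_c ≈ 75.1 m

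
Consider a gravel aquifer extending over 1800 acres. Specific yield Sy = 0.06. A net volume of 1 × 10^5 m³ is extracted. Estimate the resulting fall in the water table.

Δh ≈ 0.229 m

A = 1800 acres = 7.284 × 10^6 m²
Δh = ΔV / (Sy × A) = 1 × 10^5 m³ / (0.06 × 7.284 × 10^6 m²) = 0.2288 m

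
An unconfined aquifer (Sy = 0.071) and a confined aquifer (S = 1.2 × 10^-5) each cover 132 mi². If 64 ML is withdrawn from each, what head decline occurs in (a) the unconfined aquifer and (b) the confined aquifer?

Δh_u ≈ 0.00264 m; Δh_c ≈ 15.6 m

A = 132 mi² = 3.419 × 10^8 m²
ΔV = 64 ML = 64000 m³
Unconfined: Δh_u = ΔV/(Sy·A) = 64000/(0.071 × 3.419 × 10^8) = 0.002637 m
Confined: Δh_c = ΔV/(S·A) = 64000/(1.2 × 10^-5 × 3.419 × 10^8) = 15.6 m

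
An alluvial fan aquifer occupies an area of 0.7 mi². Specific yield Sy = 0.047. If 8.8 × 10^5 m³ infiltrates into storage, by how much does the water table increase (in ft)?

Δh ≈ 33.9 ft

A = 0.7 mi² = 1.813 × 10^6 m²
Δh = ΔV / (Sy × A) = 8.8 × 10^5 m³ / (0.047 × 1.813 × 10^6 m²) = 10.33 m
Δh = 10.33 m = 33.88 ft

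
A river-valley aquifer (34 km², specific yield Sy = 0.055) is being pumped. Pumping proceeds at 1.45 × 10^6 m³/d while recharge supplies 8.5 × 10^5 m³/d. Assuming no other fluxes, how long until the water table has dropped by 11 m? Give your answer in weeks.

t ≈ 4.9 weeks

A = 34 km² = 3.4 × 10^7 m²
ΔV = Sy × A × Δh = 0.055 × 3.4 × 10^7 × 11 = 2.057 × 10^7 m³
Net withdrawal = 1.45 × 10^6 − 8.5 × 10^5 = 6 × 10^5 m³/d
t = ΔV / Q = 2.057 × 10^7 m³ / 6 × 10^5 m³/d = 34.28 d
t = 34.28 d ≈ 4.898 weeks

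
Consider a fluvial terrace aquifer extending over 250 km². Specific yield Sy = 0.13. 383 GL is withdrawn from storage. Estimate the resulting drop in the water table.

Δh ≈ 11.8 m

A = 250 km² = 2.5 × 10^8 m²
ΔV = 383 GL = 3.83 × 10^8 m³
Δh = ΔV / (Sy × A) = 3.83 × 10^8 m³ / (0.13 × 2.5 × 10^8 m²) = 11.78 m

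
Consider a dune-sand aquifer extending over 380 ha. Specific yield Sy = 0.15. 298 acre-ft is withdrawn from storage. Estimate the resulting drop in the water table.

A = 380 ha = 3.8 × 10^6 m²
ΔV = 298 acre-ft = 3.676 × 10^5 m³
Δh = ΔV / (Sy × A) = 3.676 × 10^5 m³ / (0.15 × 3.8 × 10^6 m²) = 0.6449 m

Δh ≈ 0.645 m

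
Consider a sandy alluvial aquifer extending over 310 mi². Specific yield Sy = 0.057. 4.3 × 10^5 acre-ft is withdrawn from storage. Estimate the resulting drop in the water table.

A = 310 mi² = 8.029 × 10^8 m²
ΔV = 4.3 × 10^5 acre-ft = 5.304 × 10^8 m³
Δh = ΔV / (Sy × A) = 5.304 × 10^8 m³ / (0.057 × 8.029 × 10^8 m²) = 11.59 m

Δh ≈ 11.6 m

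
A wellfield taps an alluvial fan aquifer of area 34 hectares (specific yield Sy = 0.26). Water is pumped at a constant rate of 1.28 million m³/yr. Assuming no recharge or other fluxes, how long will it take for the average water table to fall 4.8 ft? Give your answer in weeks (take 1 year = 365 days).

t ≈ 5.27 weeks

A = 34 hectares = 3.4 × 10^5 m²
Δh = 4.8 ft = 1.463 m
ΔV = Sy × A × Δh = 0.26 × 3.4 × 10^5 × 1.463 = 1.293 × 10^5 m³
Q = 1.28 million m³/yr = 3507 m³/d
t = ΔV / Q = 1.293 × 10^5 m³ / 3507 m³/d = 36.88 d
t = 36.88 d ≈ 5.269 weeks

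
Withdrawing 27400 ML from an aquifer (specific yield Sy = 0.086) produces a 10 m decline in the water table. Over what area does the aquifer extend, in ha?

A ≈ 3190 ha

ΔV = 27400 ML = 2.74 × 10^7 m³
A = ΔV / (Sy × Δh) = 2.74 × 10^7 / (0.086 × 10) = 3.186 × 10^7 m²
A = 3.186 × 10^7 m² = 3186 ha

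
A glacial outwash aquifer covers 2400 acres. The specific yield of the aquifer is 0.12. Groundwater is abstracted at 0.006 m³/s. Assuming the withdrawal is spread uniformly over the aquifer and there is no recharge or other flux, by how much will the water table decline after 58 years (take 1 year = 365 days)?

A = 2400 acres = 9.712 × 10^6 m²
Q = 0.006 m³/s = 518.4 m³/d
t = 58 years = 21170 d
ΔV = Q × t = 518.4 m³/d × 21170 d = 1.097 × 10^7 m³
Δh = ΔV / (Sy × A) = 1.097 × 10^7 / (0.12 × 9.712 × 10^6) = 9.416 m

Δh ≈ 9.42 m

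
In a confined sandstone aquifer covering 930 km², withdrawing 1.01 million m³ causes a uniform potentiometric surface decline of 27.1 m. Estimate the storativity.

A = 930 km² = 9.3 × 10^8 m²
ΔV = 1.01 million m³ = 1.01 × 10^6 m³
S = ΔV / (A × Δh) = 1.01 × 10^6 m³ / (9.3 × 10^8 m² × 27.1 m) = 4.007 × 10^-5

S ≈ 4 × 10^-5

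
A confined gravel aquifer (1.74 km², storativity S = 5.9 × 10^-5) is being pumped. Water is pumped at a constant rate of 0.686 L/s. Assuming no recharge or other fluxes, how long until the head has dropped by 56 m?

t ≈ 97 days

A = 1.74 km² = 1.74 × 10^6 m²
ΔV = S × A × Δh = 5.9 × 10^-5 × 1.74 × 10^6 × 56 = 5749 m³
Q = 0.686 L/s = 59.27 m³/d
t = ΔV / Q = 5749 m³ / 59.27 m³/d = 97 d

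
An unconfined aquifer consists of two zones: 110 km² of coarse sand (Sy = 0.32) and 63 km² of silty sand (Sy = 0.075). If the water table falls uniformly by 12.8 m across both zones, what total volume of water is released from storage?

A₁ = 110 km² = 1.1 × 10^8 m²; A₂ = 63 km² = 6.3 × 10^7 m²
ΔV₁ = 0.32 × 1.1 × 10^8 × 12.8 = 4.506 × 10^8 m³
ΔV₂ = 0.075 × 6.3 × 10^7 × 12.8 = 6.048 × 10^7 m³
ΔV = ΔV₁ + ΔV₂ = 5.11 × 10^8 m³

ΔV ≈ 5.11 × 10^8 m³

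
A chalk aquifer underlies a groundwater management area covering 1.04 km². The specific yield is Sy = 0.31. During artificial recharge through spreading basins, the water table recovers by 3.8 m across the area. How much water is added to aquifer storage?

ΔV ≈ 1.23 × 10^6 m³

A = 1.04 km² = 1.04 × 10^6 m²
ΔV = Sy × A × Δh = 0.31 × 1.04 × 10^6 m² × 3.8 m = 1.225 × 10^6 m³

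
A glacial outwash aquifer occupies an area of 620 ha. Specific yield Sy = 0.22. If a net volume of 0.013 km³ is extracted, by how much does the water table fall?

Δh ≈ 9.53 m

A = 620 ha = 6.2 × 10^6 m²
ΔV = 0.013 km³ = 1.3 × 10^7 m³
Δh = ΔV / (Sy × A) = 1.3 × 10^7 m³ / (0.22 × 6.2 × 10^6 m²) = 9.531 m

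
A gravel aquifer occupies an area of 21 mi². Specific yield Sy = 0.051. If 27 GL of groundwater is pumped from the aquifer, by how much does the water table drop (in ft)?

A = 21 mi² = 5.439 × 10^7 m²
ΔV = 27 GL = 2.7 × 10^7 m³
Δh = ΔV / (Sy × A) = 2.7 × 10^7 m³ / (0.051 × 5.439 × 10^7 m²) = 9.734 m
Δh = 9.734 m = 31.93 ft

Δh ≈ 31.9 ft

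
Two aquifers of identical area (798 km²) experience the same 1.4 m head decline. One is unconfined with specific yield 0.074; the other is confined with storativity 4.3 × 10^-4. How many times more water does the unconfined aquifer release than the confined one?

A = 798 km² = 7.98 × 10^8 m²
Unconfined: ΔV_u = Sy × A × Δh = 0.074 × 7.98 × 10^8 × 1.4 = 8.267 × 10^7 m³
Confined: ΔV_c = S × A × Δh = 4.3 × 10^-4 × 7.98 × 10^8 × 1.4 = 4.804 × 10^5 m³
Ratio = ΔV_u / ΔV_c = Sy / S = 0.074 / 4.3 × 10^-4 = 172.1

ΔV_u / ΔV_c ≈ 172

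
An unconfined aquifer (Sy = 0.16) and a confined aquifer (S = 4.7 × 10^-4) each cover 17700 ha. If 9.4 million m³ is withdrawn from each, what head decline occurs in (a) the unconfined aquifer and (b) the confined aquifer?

A = 17700 ha = 1.77 × 10^8 m²
ΔV = 9.4 million m³ = 9.4 × 10^6 m³
Unconfined: Δh_u = ΔV/(Sy·A) = 9.4 × 10^6/(0.16 × 1.77 × 10^8) = 0.3319 m
Confined: Δh_c = ΔV/(S·A) = 9.4 × 10^6/(4.7 × 10^-4 × 1.77 × 10^8) = 113 m

Δh_u ≈ 0.332 m; Δh_c ≈ 113 m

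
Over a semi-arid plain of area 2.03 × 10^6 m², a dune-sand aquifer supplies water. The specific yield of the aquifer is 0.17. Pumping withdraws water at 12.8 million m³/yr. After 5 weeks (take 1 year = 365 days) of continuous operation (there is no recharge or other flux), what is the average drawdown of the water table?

Q = 12.8 million m³/yr = 35070 m³/d
t = 5 weeks = 35 d
ΔV = Q × t = 35070 m³/d × 35 d = 1.227 × 10^6 m³
Δh = ΔV / (Sy × A) = 1.227 × 10^6 / (0.17 × 2.03 × 10^6) = 3.557 m

Δh ≈ 3.56 m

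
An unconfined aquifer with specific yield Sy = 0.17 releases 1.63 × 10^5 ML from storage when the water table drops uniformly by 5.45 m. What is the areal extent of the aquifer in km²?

A ≈ 176 km²

ΔV = 1.63 × 10^5 ML = 1.63 × 10^8 m³
A = ΔV / (Sy × Δh) = 1.63 × 10^8 / (0.17 × 5.45) = 1.759 × 10^8 m²
A = 1.759 × 10^8 m² = 175.9 km²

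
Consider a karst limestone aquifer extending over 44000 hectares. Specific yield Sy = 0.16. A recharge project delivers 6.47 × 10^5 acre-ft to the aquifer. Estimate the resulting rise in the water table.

A = 44000 hectares = 4.4 × 10^8 m²
ΔV = 6.47 × 10^5 acre-ft = 7.981 × 10^8 m³
Δh = ΔV / (Sy × A) = 7.981 × 10^8 m³ / (0.16 × 4.4 × 10^8 m²) = 11.34 m

Δh ≈ 11.3 m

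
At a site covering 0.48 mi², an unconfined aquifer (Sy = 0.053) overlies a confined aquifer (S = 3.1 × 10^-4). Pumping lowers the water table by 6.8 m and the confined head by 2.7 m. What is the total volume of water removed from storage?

ΔV ≈ 4.49 × 10^5 m³

A = 0.48 mi² = 1.243 × 10^6 m²
Unconfined: ΔV_u = Sy × A × Δh_u = 0.053 × 1.243 × 10^6 × 6.8 = 4.48 × 10^5 m³
Confined: ΔV_c = S × A × Δh_c = 3.1 × 10^-4 × 1.243 × 10^6 × 2.7 = 1041 m³
Total ΔV = 4.48 × 10^5 + 1041 = 4.491 × 10^5 m³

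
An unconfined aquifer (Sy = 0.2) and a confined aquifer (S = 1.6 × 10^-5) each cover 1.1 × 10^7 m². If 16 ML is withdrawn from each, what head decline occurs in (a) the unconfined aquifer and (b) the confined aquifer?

ΔV = 16 ML = 16000 m³
Unconfined: Δh_u = ΔV/(Sy·A) = 16000/(0.2 × 1.1 × 10^7) = 0.007273 m
Confined: Δh_c = ΔV/(S·A) = 16000/(1.6 × 10^-5 × 1.1 × 10^7) = 90.91 m

Δh_u ≈ 0.00727 m; Δh_c ≈ 90.9 m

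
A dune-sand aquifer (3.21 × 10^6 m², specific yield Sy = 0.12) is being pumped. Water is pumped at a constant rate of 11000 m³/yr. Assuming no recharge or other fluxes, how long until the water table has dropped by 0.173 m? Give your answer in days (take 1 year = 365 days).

t ≈ 2210 days

ΔV = Sy × A × Δh = 0.12 × 3.21 × 10^6 × 0.173 = 66640 m³
Q = 11000 m³/yr = 30.14 m³/d
t = ΔV / Q = 66640 m³ / 30.14 m³/d = 2211 d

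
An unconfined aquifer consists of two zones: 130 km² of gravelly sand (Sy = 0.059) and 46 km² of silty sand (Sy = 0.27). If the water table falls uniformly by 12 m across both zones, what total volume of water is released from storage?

A₁ = 130 km² = 1.3 × 10^8 m²; A₂ = 46 km² = 4.6 × 10^7 m²
ΔV₁ = 0.059 × 1.3 × 10^8 × 12 = 9.204 × 10^7 m³
ΔV₂ = 0.27 × 4.6 × 10^7 × 12 = 1.49 × 10^8 m³
ΔV = ΔV₁ + ΔV₂ = 2.411 × 10^8 m³

ΔV ≈ 2.41 × 10^8 m³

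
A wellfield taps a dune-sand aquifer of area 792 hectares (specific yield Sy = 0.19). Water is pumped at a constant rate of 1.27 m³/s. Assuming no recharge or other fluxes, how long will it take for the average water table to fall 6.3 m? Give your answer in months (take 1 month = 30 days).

t ≈ 2.88 months

A = 792 hectares = 7.92 × 10^6 m²
ΔV = Sy × A × Δh = 0.19 × 7.92 × 10^6 × 6.3 = 9.48 × 10^6 m³
Q = 1.27 m³/s = 1.097 × 10^5 m³/d
t = ΔV / Q = 9.48 × 10^6 m³ / 1.097 × 10^5 m³/d = 86.4 d
t = 86.4 d ≈ 2.88 months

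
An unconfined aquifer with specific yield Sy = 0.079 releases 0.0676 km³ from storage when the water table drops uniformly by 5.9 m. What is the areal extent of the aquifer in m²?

ΔV = 0.0676 km³ = 6.76 × 10^7 m³
A = ΔV / (Sy × Δh) = 6.76 × 10^7 / (0.079 × 5.9) = 1.45 × 10^8 m²

A ≈ 1.45 × 10^8 m²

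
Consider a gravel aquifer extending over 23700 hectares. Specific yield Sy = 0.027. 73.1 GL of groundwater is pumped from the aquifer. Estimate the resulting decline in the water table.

A = 23700 hectares = 2.37 × 10^8 m²
ΔV = 73.1 GL = 7.31 × 10^7 m³
Δh = ΔV / (Sy × A) = 7.31 × 10^7 m³ / (0.027 × 2.37 × 10^8 m²) = 11.42 m

Δh ≈ 11.4 m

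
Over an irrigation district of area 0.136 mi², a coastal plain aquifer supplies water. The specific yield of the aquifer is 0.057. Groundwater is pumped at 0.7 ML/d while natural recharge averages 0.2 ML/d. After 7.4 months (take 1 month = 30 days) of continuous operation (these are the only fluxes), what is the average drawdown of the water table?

Δh ≈ 5.53 m

A = 0.136 mi² = 3.522 × 10^5 m²
Net abstraction = 0.7 − 0.2 = 0.5 ML/d
Q_net = 0.5 ML/d = 500 m³/d
t = 7.4 months = 222 d
ΔV = Q × t = 500 m³/d × 222 d = 1.11 × 10^5 m³
Δh = ΔV / (Sy × A) = 1.11 × 10^5 / (0.057 × 3.522 × 10^5) = 5.529 m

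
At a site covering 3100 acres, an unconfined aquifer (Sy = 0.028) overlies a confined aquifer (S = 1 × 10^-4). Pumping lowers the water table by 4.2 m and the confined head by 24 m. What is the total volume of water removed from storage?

A = 3100 acres = 1.255 × 10^7 m²
Unconfined: ΔV_u = Sy × A × Δh_u = 0.028 × 1.255 × 10^7 × 4.2 = 1.475 × 10^6 m³
Confined: ΔV_c = S × A × Δh_c = 1 × 10^-4 × 1.255 × 10^7 × 24 = 30110 m³
Total ΔV = 1.475 × 10^6 + 30110 = 1.505 × 10^6 m³

ΔV ≈ 1.51 × 10^6 m³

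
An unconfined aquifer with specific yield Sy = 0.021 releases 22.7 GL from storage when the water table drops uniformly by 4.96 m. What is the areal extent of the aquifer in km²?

ΔV = 22.7 GL = 2.27 × 10^7 m³
A = ΔV / (Sy × Δh) = 2.27 × 10^7 / (0.021 × 4.96) = 2.179 × 10^8 m²
A = 2.179 × 10^8 m² = 217.9 km²

A ≈ 218 km²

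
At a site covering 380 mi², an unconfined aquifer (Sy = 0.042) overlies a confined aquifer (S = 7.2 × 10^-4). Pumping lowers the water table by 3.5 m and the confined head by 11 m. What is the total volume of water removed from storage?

ΔV ≈ 1.52 × 10^8 m³

A = 380 mi² = 9.842 × 10^8 m²
Unconfined: ΔV_u = Sy × A × Δh_u = 0.042 × 9.842 × 10^8 × 3.5 = 1.447 × 10^8 m³
Confined: ΔV_c = S × A × Δh_c = 7.2 × 10^-4 × 9.842 × 10^8 × 11 = 7.795 × 10^6 m³
Total ΔV = 1.447 × 10^8 + 7.795 × 10^6 = 1.525 × 10^8 m³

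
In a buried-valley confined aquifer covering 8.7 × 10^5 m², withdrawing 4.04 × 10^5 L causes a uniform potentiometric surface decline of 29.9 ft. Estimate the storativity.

S ≈ 5.1 × 10^-5

Δh = 29.9 ft = 9.114 m
ΔV = 4.04 × 10^5 L = 404 m³
S = ΔV / (A × Δh) = 404 m³ / (8.7 × 10^5 m² × 9.114 m) = 5.095 × 10^-5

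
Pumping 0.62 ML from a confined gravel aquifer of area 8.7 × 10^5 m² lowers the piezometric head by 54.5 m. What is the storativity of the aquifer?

ΔV = 0.62 ML = 620 m³
S = ΔV / (A × Δh) = 620 m³ / (8.7 × 10^5 m² × 54.5 m) = 1.308 × 10^-5

S ≈ 1.3 × 10^-5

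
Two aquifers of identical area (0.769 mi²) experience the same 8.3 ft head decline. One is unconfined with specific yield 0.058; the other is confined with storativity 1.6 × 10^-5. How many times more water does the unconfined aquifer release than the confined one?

ΔV_u / ΔV_c ≈ 3620

A = 0.769 mi² = 1.992 × 10^6 m²
Δh = 8.3 ft = 2.53 m
Unconfined: ΔV_u = Sy × A × Δh = 0.058 × 1.992 × 10^6 × 2.53 = 2.922 × 10^5 m³
Confined: ΔV_c = S × A × Δh = 1.6 × 10^-5 × 1.992 × 10^6 × 2.53 = 80.62 m³
Ratio = ΔV_u / ΔV_c = Sy / S = 0.058 / 1.6 × 10^-5 = 3625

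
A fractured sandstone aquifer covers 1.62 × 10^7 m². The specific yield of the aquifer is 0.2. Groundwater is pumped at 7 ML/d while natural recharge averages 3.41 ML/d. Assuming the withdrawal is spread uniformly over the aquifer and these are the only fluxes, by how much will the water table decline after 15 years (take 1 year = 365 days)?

Net abstraction = 7 − 3.41 = 3.59 ML/d
Q_net = 3.59 ML/d = 3590 m³/d
t = 15 years = 5475 d
ΔV = Q × t = 3590 m³/d × 5475 d = 1.966 × 10^7 m³
Δh = ΔV / (Sy × A) = 1.966 × 10^7 / (0.2 × 1.62 × 10^7) = 6.066 m

Δh ≈ 6.07 m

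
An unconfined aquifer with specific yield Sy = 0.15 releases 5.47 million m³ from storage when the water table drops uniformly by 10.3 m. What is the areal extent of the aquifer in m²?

A ≈ 3.54 × 10^6 m²

ΔV = 5.47 million m³ = 5.47 × 10^6 m³
A = ΔV / (Sy × Δh) = 5.47 × 10^6 / (0.15 × 10.3) = 3.54 × 10^6 m²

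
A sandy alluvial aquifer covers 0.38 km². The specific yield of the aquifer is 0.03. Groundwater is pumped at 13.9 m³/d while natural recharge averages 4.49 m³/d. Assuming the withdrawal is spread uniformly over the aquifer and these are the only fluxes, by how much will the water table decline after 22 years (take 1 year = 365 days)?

A = 0.38 km² = 3.8 × 10^5 m²
Net abstraction = 13.9 − 4.49 = 9.41 m³/d
t = 22 years = 8030 d
ΔV = Q × t = 9.41 m³/d × 8030 d = 75560 m³
Δh = ΔV / (Sy × A) = 75560 / (0.03 × 3.8 × 10^5) = 6.628 m

Δh ≈ 6.63 m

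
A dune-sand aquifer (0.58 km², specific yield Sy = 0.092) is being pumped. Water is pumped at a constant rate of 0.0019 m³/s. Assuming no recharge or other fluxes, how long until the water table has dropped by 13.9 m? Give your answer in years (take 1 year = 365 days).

t ≈ 12.4 years

A = 0.58 km² = 5.8 × 10^5 m²
ΔV = Sy × A × Δh = 0.092 × 5.8 × 10^5 × 13.9 = 7.417 × 10^5 m³
Q = 0.0019 m³/s = 164.2 m³/d
t = ΔV / Q = 7.417 × 10^5 m³ / 164.2 m³/d = 4518 d
t = 4518 d ≈ 12.38 years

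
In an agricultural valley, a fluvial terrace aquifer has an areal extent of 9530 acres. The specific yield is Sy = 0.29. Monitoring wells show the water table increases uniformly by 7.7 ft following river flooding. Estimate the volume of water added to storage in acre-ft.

A = 9530 acres = 3.857 × 10^7 m²
Δh = 7.7 ft = 2.347 m
ΔV = Sy × A × Δh = 0.29 × 3.857 × 10^7 m² × 2.347 m = 2.625 × 10^7 m³
ΔV = 2.625 × 10^7 m³ = 21280 acre-ft

ΔV ≈ 21300 acre-ft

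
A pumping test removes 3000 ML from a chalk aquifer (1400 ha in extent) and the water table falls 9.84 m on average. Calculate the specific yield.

Sy ≈ 0.022

A = 1400 ha = 1.4 × 10^7 m²
ΔV = 3000 ML = 3 × 10^6 m³
Sy = ΔV / (A × Δh) = 3 × 10^6 m³ / (1.4 × 10^7 m² × 9.84 m) = 0.02178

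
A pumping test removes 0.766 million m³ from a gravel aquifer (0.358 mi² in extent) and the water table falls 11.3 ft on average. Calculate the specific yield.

Sy ≈ 0.24

A = 0.358 mi² = 9.272 × 10^5 m²
Δh = 11.3 ft = 3.444 m
ΔV = 0.766 million m³ = 7.66 × 10^5 m³
Sy = ΔV / (A × Δh) = 7.66 × 10^5 m³ / (9.272 × 10^5 m² × 3.444 m) = 0.2399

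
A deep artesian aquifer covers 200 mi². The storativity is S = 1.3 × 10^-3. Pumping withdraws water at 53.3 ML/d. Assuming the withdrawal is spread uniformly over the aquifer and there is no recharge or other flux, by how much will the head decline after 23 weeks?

Δh ≈ 12.7 m

A = 200 mi² = 5.18 × 10^8 m²
Q = 53.3 ML/d = 53300 m³/d
t = 23 weeks = 161 d
ΔV = Q × t = 53300 m³/d × 161 d = 8.581 × 10^6 m³
Δh = ΔV / (S × A) = 8.581 × 10^6 / (0.0013 × 5.18 × 10^8) = 12.74 m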